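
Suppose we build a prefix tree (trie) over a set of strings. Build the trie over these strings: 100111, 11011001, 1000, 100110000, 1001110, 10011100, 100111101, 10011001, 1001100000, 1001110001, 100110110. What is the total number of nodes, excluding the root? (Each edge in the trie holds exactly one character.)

30

Trie structure (* marks end of a word):
(root)
└─ 1
   ├─ 0
   │  └─ 0
   │     ├─ 0 *
   │     └─ 1
   │        └─ 1
   │           ├─ 0
   │           │  ├─ 0
   │           │  │  ├─ 0
   │           │  │  │  └─ 0 *
   │           │  │  │     └─ 0 *
   │           │  │  └─ 1 *
   │           │  └─ 1
   │           │     └─ 1
   │           │        └─ 0 *
   │           └─ 1 *
   │              ├─ 0 *
   │              │  └─ 0 *
   │              │     └─ 0
   │              │        └─ 1 *
   │              └─ 1
   │                 └─ 0
   │                    └─ 1 *
   └─ 1
      └─ 0
         └─ 1
            └─ 1
               └─ 0
                  └─ 0
                     └─ 1 *
Counting every labelled node above: 30.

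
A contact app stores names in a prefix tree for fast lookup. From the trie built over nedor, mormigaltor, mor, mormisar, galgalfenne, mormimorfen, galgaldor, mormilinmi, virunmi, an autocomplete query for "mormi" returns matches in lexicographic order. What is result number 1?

Words with prefix "mormi", in lexicographic order: "mormigaltor", "mormilinmi", "mormimorfen", "mormisar"
Position 1: mormigaltor

mormigaltor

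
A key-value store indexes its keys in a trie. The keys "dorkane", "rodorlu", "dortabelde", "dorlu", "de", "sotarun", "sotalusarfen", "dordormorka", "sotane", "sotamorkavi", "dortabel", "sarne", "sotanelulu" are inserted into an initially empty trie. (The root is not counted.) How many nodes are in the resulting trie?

For each word, the new-node count is its length minus the longest prefix already in the trie:
  "dorkane" → 7 new (d, o, r, k, a, n, e)
  "rodorlu" → 7 new (r, o, d, o, r, l, u)
  "dortabelde" → prefix "dor" already present; 7 new (t, a, b, e, l, d, e)
  "dorlu" → prefix "dor" already present; 2 new (l, u)
  "de" → prefix "d" already present; 1 new (e)
  "sotarun" → 7 new (s, o, t, a, r, u, n)
  "sotalusarfen" → prefix "sota" already present; 8 new (l, u, s, a, r, f, e, n)
  "dordormorka" → prefix "dor" already present; 8 new (d, o, r, m, o, r, k, a)
  "sotane" → prefix "sota" already present; 2 new (n, e)
  "sotamorkavi" → prefix "sota" already present; 7 new (m, o, r, k, a, v, i)
  "dortabel" → prefix "dortabel" already present; 0 new (none)
  "sarne" → prefix "s" already present; 4 new (a, r, n, e)
  "sotanelulu" → prefix "sotane" already present; 4 new (l, u, l, u)
Total nodes = 7 + 7 + 7 + 2 + 1 + 7 + 8 + 8 + 2 + 7 + 0 + 4 + 4 = 64

64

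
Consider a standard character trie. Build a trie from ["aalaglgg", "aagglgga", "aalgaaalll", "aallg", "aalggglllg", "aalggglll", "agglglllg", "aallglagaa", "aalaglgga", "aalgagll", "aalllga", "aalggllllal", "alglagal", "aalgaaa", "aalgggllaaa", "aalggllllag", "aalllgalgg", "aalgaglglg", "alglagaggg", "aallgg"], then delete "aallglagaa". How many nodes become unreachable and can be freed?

After clearing the end-marker at "aallglagaa", prune upward until reaching a node still needed by another word.
The suffix "lagaa" (5 nodes) is used only by "aallglagaa"; the node for "aallg" still has the child "g", so pruning stops there.
Nodes removed: 5

5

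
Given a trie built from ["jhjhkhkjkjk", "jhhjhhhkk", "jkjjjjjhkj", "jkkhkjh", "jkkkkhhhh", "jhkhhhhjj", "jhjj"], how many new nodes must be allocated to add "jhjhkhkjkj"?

"jhjhkhkjkj" is already a full path in the trie; only an end-marker is added.
No new nodes are needed: 0.

0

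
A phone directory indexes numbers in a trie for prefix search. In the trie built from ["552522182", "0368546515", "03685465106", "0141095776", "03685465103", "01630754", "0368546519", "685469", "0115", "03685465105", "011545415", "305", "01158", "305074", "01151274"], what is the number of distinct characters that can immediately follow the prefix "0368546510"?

3

Follow the path "0368546510" to its node, then look at its outgoing edges.
Characters that immediately follow "0368546510" among the stored strings: {3, 5, 6}.
That node has 3 child edges.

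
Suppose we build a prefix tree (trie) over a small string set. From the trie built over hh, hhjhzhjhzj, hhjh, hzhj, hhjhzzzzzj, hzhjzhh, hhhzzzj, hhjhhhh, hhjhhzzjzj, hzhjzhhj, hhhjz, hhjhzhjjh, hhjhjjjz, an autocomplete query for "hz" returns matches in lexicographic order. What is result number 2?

hzhjzhh

Words with prefix "hz", in lexicographic order: "hzhj", "hzhjzhh", "hzhjzhhj"
Position 2: hzhjzhh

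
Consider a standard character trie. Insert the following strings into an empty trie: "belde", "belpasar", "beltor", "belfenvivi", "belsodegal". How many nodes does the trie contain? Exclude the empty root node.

For each word, the new-node count is its length minus the longest prefix already in the trie:
  "belde" → 5 new (b, e, l, d, e)
  "belpasar" → prefix "bel" already present; 5 new (p, a, s, a, r)
  "beltor" → prefix "bel" already present; 3 new (t, o, r)
  "belfenvivi" → prefix "bel" already present; 7 new (f, e, n, v, i, v, i)
  "belsodegal" → prefix "bel" already present; 7 new (s, o, d, e, g, a, l)
Total nodes = 5 + 5 + 3 + 7 + 7 = 27

27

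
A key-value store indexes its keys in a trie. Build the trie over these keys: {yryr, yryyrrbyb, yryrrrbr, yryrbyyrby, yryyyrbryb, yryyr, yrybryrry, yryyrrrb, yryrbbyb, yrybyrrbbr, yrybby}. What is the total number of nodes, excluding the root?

45

Insert word by word; a character creates a node only if that edge doesn't already exist:
  "yryr" → 4 new (y, r, y, r)
  "yryyrrbyb" → prefix "yry" already present; 6 new (y, r, r, b, y, b)
  "yryrrrbr" → prefix "yryr" already present; 4 new (r, r, b, r)
  "yryrbyyrby" → prefix "yryr" already present; 6 new (b, y, y, r, b, y)
  "yryyyrbryb" → prefix "yryy" already present; 6 new (y, r, b, r, y, b)
  "yryyr" → prefix "yryyr" already present; 0 new (none)
  "yrybryrry" → prefix "yry" already present; 6 new (b, r, y, r, r, y)
  "yryyrrrb" → prefix "yryyrr" already present; 2 new (r, b)
  "yryrbbyb" → prefix "yryrb" already present; 3 new (b, y, b)
  "yrybyrrbbr" → prefix "yryb" already present; 6 new (y, r, r, b, b, r)
  "yrybby" → prefix "yryb" already present; 2 new (b, y)
Total nodes = 4 + 6 + 4 + 6 + 6 + 0 + 6 + 2 + 3 + 6 + 2 = 45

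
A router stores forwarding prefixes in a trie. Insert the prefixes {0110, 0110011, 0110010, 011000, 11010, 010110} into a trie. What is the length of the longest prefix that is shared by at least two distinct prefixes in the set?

6

Equivalently: take the maximum, over all pairs, of their longest common prefix length.
"0110010" and "0110011" agree on "011001" (6 characters) before diverging; nothing deeper is shared.
Longest shared-prefix length: 6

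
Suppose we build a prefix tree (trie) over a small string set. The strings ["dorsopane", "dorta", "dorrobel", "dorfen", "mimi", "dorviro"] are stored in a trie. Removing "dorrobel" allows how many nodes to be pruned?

Walk "dorrobel" from the leaf back toward the root, removing each node that no remaining word uses.
The suffix "robel" (5 nodes) is used only by "dorrobel"; the node for "dor" still has the child "s", so pruning stops there.
Nodes removed: 5

5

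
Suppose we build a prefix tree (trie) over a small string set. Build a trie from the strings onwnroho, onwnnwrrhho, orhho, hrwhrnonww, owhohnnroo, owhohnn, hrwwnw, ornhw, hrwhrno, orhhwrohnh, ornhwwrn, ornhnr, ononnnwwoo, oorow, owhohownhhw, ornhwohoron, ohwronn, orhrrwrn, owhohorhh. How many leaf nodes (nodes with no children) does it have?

16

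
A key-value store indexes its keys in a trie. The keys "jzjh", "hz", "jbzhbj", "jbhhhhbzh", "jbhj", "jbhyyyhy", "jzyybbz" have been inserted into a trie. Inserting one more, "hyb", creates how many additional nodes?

2

"h" is already a path in the trie; the remaining "yb" must be added.
New nodes needed: |"hyb"| − 1 = 3 − 1 = 2.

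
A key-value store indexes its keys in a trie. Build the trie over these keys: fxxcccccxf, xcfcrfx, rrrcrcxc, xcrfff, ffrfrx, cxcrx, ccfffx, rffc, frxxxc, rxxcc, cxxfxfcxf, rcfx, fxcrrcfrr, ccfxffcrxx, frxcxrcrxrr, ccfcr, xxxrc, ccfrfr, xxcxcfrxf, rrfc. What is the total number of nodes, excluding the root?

Trace insertions, counting only characters that open a new branch:
  "fxxcccccxf" → 10 new (f, x, x, c, c, c, c, c, x, f)
  "xcfcrfx" → 7 new (x, c, f, c, r, f, x)
  "rrrcrcxc" → 8 new (r, r, r, c, r, c, x, c)
  "xcrfff" → prefix "xc" already present; 4 new (r, f, f, f)
  "ffrfrx" → prefix "f" already present; 5 new (f, r, f, r, x)
  "cxcrx" → 5 new (c, x, c, r, x)
  "ccfffx" → prefix "c" already present; 5 new (c, f, f, f, x)
  "rffc" → prefix "r" already present; 3 new (f, f, c)
  "frxxxc" → prefix "f" already present; 5 new (r, x, x, x, c)
  "rxxcc" → prefix "r" already present; 4 new (x, x, c, c)
  "cxxfxfcxf" → prefix "cx" already present; 7 new (x, f, x, f, c, x, f)
  "rcfx" → prefix "r" already present; 3 new (c, f, x)
  "fxcrrcfrr" → prefix "fx" already present; 7 new (c, r, r, c, f, r, r)
  "ccfxffcrxx" → prefix "ccf" already present; 7 new (x, f, f, c, r, x, x)
  "frxcxrcrxrr" → prefix "frx" already present; 8 new (c, x, r, c, r, x, r, r)
  "ccfcr" → prefix "ccf" already present; 2 new (c, r)
  "xxxrc" → prefix "x" already present; 4 new (x, x, r, c)
  "ccfrfr" → prefix "ccf" already present; 3 new (r, f, r)
  "xxcxcfrxf" → prefix "xx" already present; 7 new (c, x, c, f, r, x, f)
  "rrfc" → prefix "rr" already present; 2 new (f, c)
Total nodes = 10 + 7 + 8 + 4 + 5 + 5 + 5 + 3 + 5 + 4 + 7 + 3 + 7 + 7 + 8 + 2 + 4 + 3 + 7 + 2 = 106

106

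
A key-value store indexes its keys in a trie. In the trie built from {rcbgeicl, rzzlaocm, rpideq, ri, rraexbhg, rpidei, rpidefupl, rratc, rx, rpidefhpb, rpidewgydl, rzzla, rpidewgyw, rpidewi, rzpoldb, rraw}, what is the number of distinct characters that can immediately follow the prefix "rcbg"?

The children of the "rcbg" node are the distinct next characters among strings starting with "rcbg".
Characters that immediately follow "rcbg" among the stored strings: {e}.
That node has 1 child edge.

1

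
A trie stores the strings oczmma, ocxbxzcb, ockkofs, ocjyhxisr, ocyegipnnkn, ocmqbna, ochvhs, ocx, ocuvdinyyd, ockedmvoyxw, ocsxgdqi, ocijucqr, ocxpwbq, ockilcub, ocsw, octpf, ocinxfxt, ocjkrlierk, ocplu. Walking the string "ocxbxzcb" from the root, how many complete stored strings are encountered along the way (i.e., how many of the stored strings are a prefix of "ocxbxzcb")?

2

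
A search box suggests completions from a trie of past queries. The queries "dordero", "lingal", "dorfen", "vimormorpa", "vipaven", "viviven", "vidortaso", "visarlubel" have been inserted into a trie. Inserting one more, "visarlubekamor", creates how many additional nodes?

5

"visarlube" is already a path in the trie; the remaining "kamor" must be added.
New nodes needed: |"visarlubekamor"| − 9 = 14 − 9 = 5.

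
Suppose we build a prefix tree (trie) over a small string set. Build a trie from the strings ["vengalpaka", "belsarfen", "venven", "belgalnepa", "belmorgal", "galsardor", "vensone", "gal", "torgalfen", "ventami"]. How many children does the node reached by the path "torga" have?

Follow the path "torga" to its node, then look at its outgoing edges.
Characters that immediately follow "torga" among the stored strings: {l}.
That node has 1 child edge.

1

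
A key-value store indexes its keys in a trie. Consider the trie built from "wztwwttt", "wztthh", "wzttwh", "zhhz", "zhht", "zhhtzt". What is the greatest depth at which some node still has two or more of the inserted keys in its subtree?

4

The deepest shared node is where two words last agree before diverging.
"wztthh" and "wzttwh" agree on "wztt" (4 characters) before diverging; nothing deeper is shared.
Longest shared-prefix length: 4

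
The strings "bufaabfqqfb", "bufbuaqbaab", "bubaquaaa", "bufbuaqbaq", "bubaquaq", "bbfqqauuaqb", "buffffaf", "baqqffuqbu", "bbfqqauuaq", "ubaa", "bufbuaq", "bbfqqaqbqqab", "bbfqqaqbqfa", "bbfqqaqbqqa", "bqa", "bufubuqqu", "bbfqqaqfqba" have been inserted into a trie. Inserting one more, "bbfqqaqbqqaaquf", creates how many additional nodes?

4

"bbfqqaqbqqa" is already a path in the trie; the remaining "aquf" must be added.
So 15 − 11 = 4 new nodes.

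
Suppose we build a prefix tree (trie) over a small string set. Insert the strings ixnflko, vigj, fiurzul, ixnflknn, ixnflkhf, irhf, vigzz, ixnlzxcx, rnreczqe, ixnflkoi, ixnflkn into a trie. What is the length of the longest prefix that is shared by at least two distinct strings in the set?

The deepest shared node is where two words last agree before diverging.
"ixnflkn" and "ixnflknn" agree on "ixnflkn" (7 characters) before diverging; nothing deeper is shared.
Longest shared-prefix length: 7

7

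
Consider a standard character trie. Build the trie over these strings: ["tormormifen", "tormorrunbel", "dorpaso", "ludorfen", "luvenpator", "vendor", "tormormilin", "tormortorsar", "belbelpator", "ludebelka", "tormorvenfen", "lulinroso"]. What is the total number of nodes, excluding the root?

Insert word by word; a character creates a node only if that edge doesn't already exist:
  "tormormifen" → 11 new (t, o, r, m, o, r, m, i, f, e, n)
  "tormorrunbel" → prefix "tormor" already present; 6 new (r, u, n, b, e, l)
  "dorpaso" → 7 new (d, o, r, p, a, s, o)
  "ludorfen" → 8 new (l, u, d, o, r, f, e, n)
  "luvenpator" → prefix "lu" already present; 8 new (v, e, n, p, a, t, o, r)
  "vendor" → 6 new (v, e, n, d, o, r)
  "tormormilin" → prefix "tormormi" already present; 3 new (l, i, n)
  "tormortorsar" → prefix "tormor" already present; 6 new (t, o, r, s, a, r)
  "belbelpator" → 11 new (b, e, l, b, e, l, p, a, t, o, r)
  "ludebelka" → prefix "lud" already present; 6 new (e, b, e, l, k, a)
  "tormorvenfen" → prefix "tormor" already present; 6 new (v, e, n, f, e, n)
  "lulinroso" → prefix "lu" already present; 7 new (l, i, n, r, o, s, o)
Total nodes = 11 + 6 + 7 + 8 + 8 + 6 + 3 + 6 + 11 + 6 + 6 + 7 = 85

85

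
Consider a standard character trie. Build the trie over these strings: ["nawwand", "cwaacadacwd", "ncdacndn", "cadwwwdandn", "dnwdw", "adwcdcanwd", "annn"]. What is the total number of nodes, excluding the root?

53

Insert word by word; a character creates a node only if that edge doesn't already exist:
  "nawwand" → 7 new (n, a, w, w, a, n, d)
  "cwaacadacwd" → 11 new (c, w, a, a, c, a, d, a, c, w, d)
  "ncdacndn" → prefix "n" already present; 7 new (c, d, a, c, n, d, n)
  "cadwwwdandn" → prefix "c" already present; 10 new (a, d, w, w, w, d, a, n, d, n)
  "dnwdw" → 5 new (d, n, w, d, w)
  "adwcdcanwd" → 10 new (a, d, w, c, d, c, a, n, w, d)
  "annn" → prefix "a" already present; 3 new (n, n, n)
Total nodes = 7 + 11 + 7 + 10 + 5 + 10 + 3 = 53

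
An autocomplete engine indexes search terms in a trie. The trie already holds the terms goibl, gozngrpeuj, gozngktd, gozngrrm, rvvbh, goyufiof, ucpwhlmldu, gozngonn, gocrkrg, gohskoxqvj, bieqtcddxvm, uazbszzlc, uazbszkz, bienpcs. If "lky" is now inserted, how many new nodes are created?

3

No existing word starts with "l", so every character of "lky" needs a new node.
3 − 0 = 3 new nodes.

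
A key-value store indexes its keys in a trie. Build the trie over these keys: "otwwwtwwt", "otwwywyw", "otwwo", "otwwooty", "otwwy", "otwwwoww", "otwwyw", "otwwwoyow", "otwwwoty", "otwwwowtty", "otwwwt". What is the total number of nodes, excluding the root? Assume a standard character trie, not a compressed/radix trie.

Trie structure (* marks end of a word):
(root)
└─ o
   └─ t
      └─ w
         └─ w
            ├─ o *
            │  └─ o
            │     └─ t
            │        └─ y *
            ├─ w
            │  ├─ o
            │  │  ├─ t
            │  │  │  └─ y *
            │  │  ├─ w
            │  │  │  ├─ t
            │  │  │  │  └─ t
            │  │  │  │     └─ y *
            │  │  │  └─ w *
            │  │  └─ y
            │  │     └─ o
            │  │        └─ w *
            │  └─ t *
            │     └─ w
            │        └─ w
            │           └─ t *
            └─ y *
               └─ w *
                  └─ y
                     └─ w *
Counting every labelled node above: 28.

28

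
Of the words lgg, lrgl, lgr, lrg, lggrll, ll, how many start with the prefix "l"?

6

Traverse to the node for "l", then collect every word in that subtree.
Matches: "lgg", "lggrll", "lgr", "ll", "lrg", "lrgl"
Count: 6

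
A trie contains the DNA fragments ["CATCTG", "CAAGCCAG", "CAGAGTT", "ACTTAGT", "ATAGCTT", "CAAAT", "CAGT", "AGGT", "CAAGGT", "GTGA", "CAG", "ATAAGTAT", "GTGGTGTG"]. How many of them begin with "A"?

4

Filter for entries beginning with "A":
Matches: "ACTTAGT", "AGGT", "ATAAGTAT", "ATAGCTT"
Count: 4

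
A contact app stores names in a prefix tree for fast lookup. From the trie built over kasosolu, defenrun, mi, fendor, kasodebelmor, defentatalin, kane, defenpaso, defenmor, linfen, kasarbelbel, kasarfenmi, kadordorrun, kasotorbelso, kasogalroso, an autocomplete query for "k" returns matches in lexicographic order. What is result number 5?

kasodebelmor

Filter for "k…" and sort: "kadordorrun", "kane", "kasarbelbel", "kasarfenmi", "kasodebelmor", "kasogalroso", "kasosolu", "kasotorbelso"
Position 5: kasodebelmor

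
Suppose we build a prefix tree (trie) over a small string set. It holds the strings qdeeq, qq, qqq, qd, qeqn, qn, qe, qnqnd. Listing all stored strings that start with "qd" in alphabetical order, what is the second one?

qdeeq

Words with prefix "qd", in lexicographic order: "qd", "qdeeq"
The 2nd is qdeeq.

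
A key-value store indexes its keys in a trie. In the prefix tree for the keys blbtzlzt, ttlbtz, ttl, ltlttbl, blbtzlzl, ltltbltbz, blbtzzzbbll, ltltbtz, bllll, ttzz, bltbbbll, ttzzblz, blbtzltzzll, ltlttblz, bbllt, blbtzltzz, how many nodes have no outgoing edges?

12

A leaf is a node with no children — equivalently, the end of a word that is not a proper prefix of any other stored word.
Those words: "bbllt", "blbtzltzzll", "blbtzlzl", "blbtzlzt", "blbtzzzbbll", "bllll", "bltbbbll", "ltltbltbz", "ltltbtz", "ltlttblz", "ttlbtz", "ttzzblz"
Leaf count: 12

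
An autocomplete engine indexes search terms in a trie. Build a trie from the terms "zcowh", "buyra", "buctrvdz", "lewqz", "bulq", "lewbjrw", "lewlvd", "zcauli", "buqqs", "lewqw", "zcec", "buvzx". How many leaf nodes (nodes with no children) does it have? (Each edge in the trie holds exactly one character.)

Leaves are exactly the stored words that no other stored word extends.
Those words: "buctrvdz", "bulq", "buqqs", "buvzx", "buyra", "lewbjrw", "lewlvd", "lewqw", "lewqz", "zcauli", "zcec", "zcowh"
Leaf count: 12

12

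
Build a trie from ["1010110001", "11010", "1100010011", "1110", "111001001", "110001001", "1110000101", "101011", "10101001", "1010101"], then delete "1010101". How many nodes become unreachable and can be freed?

1

Walk "1010101" from the leaf back toward the root, removing each node that no remaining word uses.
The suffix "1" (1 node) is used only by "1010101"; the node for "101010" still has the child "0", so pruning stops there.
Nodes removed: 1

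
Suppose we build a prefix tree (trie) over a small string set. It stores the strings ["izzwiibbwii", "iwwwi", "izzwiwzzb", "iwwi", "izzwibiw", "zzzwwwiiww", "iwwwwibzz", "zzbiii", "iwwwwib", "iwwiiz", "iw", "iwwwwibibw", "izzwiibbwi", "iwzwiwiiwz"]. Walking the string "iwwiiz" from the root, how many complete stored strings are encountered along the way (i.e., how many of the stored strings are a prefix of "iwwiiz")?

3

Walk "iwwiiz" from the root; an end-of-word marker is hit whenever a stored word is a prefix of "iwwiiz".
Prefixes of the query that are stored words: "iw", "iwwi", "iwwiiz"
Count: 3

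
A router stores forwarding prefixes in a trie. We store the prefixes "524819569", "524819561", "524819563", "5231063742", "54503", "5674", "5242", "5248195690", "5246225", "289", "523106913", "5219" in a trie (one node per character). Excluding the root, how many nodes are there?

40

Trie structure (* marks end of a word):
(root)
├─ 2
│  └─ 8
│     └─ 9 *
└─ 5
   ├─ 2
   │  ├─ 1
   │  │  └─ 9 *
   │  ├─ 3
   │  │  └─ 1
   │  │     └─ 0
   │  │        └─ 6
   │  │           ├─ 3
   │  │           │  └─ 7
   │  │           │     └─ 4
   │  │           │        └─ 2 *
   │  │           └─ 9
   │  │              └─ 1
   │  │                 └─ 3 *
   │  └─ 4
   │     ├─ 2 *
   │     ├─ 6
   │     │  └─ 2
   │     │     └─ 2
   │     │        └─ 5 *
   │     └─ 8
   │        └─ 1
   │           └─ 9
   │              └─ 5
   │                 └─ 6
   │                    ├─ 1 *
   │                    ├─ 3 *
   │                    └─ 9 *
   │                       └─ 0 *
   ├─ 4
   │  └─ 5
   │     └─ 0
   │        └─ 3 *
   └─ 6
      └─ 7
         └─ 4 *
Counting every labelled node above: 40.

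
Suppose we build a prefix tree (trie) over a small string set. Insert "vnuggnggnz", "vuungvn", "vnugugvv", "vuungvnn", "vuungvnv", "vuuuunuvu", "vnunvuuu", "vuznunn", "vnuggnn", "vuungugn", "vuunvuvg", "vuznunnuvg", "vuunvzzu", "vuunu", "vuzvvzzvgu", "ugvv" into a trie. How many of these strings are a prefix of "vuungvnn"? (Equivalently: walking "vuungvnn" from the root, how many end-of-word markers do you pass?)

Traverse "vuungvnn" character by character; count nodes along the way that are marked as word ends.
Prefixes of the query that are stored words: "vuungvn", "vuungvnn"
Count: 2

2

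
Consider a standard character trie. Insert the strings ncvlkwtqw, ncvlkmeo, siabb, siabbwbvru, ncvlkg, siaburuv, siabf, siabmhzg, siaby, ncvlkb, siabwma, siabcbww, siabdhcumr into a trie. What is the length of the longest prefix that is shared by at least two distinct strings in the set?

5

The deepest shared node is where two words last agree before diverging.
e.g. "ncvlkb" and "ncvlkg" share the prefix "ncvlk" of length 5; no pair shares a longer one.
Longest shared-prefix length: 5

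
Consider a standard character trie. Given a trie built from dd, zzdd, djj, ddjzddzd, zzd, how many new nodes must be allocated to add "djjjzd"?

"djj" is already a path in the trie; the remaining "jzd" must be added.
New nodes needed: |"djjjzd"| − 3 = 6 − 3 = 3.

3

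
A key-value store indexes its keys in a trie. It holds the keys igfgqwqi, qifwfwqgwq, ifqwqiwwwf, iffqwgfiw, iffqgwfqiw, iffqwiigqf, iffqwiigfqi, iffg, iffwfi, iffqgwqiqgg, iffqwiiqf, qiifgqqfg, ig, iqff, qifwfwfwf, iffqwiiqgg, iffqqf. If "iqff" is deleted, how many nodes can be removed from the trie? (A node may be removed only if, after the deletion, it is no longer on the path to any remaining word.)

After clearing the end-marker at "iqff", prune upward until reaching a node still needed by another word.
The suffix "qff" (3 nodes) is used only by "iqff"; the node for "i" still has the child "g", so pruning stops there.
Nodes removed: 3

3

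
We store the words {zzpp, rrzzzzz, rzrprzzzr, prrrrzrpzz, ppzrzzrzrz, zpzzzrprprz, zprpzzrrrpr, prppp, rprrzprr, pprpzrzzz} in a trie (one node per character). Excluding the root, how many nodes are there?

Count nodes per top-level branch (shared prefixes stored once):
  'p'-branch (pprpzrzzz, ppzrzzrzrz, prppp, prrrrzrpzz): 29 nodes
  'r'-branch (rprrzprr, rrzzzzz, rzrprzzzr): 22 nodes
  'z'-branch (zprpzzrrrpr, zpzzzrprprz, zzpp): 23 nodes
Sum: 74

74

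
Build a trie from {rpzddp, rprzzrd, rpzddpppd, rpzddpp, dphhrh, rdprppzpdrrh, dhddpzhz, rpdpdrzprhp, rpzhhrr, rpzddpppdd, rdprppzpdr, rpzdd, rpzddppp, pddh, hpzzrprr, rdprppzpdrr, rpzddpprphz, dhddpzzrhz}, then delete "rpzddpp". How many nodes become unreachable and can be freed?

After clearing the end-marker at "rpzddpp", prune upward until reaching a node still needed by another word.
Every node on "rpzddpp" is still needed (e.g. by "rpzddpppd"), so nothing is freed.
Nodes removed: 0

0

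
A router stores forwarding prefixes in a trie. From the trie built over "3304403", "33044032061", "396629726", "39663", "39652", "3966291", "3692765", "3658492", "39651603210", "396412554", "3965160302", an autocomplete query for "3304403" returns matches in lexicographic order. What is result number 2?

DFS of the "3304403" subtree visits, in order: "3304403", "33044032061"
Position 2: 33044032061

33044032061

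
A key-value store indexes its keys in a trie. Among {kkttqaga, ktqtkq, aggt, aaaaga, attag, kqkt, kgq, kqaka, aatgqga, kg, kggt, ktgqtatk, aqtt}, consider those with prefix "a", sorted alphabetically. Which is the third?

aggt

Filter for "a…" and sort: "aaaaga", "aatgqga", "aggt", "aqtt", "attag"
Position 3: aggt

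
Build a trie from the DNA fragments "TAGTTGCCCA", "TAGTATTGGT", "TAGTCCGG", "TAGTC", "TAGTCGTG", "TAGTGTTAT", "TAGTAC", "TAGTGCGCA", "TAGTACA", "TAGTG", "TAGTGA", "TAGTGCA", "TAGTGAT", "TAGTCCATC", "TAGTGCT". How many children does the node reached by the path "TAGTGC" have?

Follow the path "TAGTGC" to its node, then look at its outgoing edges.
Distinct next characters after "TAGTGC": A, G, T.
That node has 3 child edges.

3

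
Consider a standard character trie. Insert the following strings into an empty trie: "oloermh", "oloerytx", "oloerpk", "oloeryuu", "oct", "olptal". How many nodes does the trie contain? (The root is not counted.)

Count nodes per top-level branch (shared prefixes stored once):
  'o'-branch (oct, oloermh, oloerpk, oloerytx, oloeryuu, olptal): 20 nodes
Sum: 20

20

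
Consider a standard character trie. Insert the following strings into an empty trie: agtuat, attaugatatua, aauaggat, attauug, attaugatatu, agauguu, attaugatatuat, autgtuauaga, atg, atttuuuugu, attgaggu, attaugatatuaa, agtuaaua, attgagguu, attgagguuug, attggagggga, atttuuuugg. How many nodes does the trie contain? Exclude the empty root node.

70

For each word, the new-node count is its length minus the longest prefix already in the trie:
  "agtuat" → 6 new (a, g, t, u, a, t)
  "attaugatatua" → prefix "a" already present; 11 new (t, t, a, u, g, a, t, a, t, u, a)
  "aauaggat" → prefix "a" already present; 7 new (a, u, a, g, g, a, t)
  "attauug" → prefix "attau" already present; 2 new (u, g)
  "attaugatatu" → prefix "attaugatatu" already present; 0 new (none)
  "agauguu" → prefix "ag" already present; 5 new (a, u, g, u, u)
  "attaugatatuat" → prefix "attaugatatua" already present; 1 new (t)
  "autgtuauaga" → prefix "a" already present; 10 new (u, t, g, t, u, a, u, a, g, a)
  "atg" → prefix "at" already present; 1 new (g)
  "atttuuuugu" → prefix "att" already present; 7 new (t, u, u, u, u, g, u)
  "attgaggu" → prefix "att" already present; 5 new (g, a, g, g, u)
  "attaugatatuaa" → prefix "attaugatatua" already present; 1 new (a)
  "agtuaaua" → prefix "agtua" already present; 3 new (a, u, a)
  "attgagguu" → prefix "attgaggu" already present; 1 new (u)
  "attgagguuug" → prefix "attgagguu" already present; 2 new (u, g)
  "attggagggga" → prefix "attg" already present; 7 new (g, a, g, g, g, g, a)
  "atttuuuugg" → prefix "atttuuuug" already present; 1 new (g)
Total nodes = 6 + 11 + 7 + 2 + 0 + 5 + 1 + 10 + 1 + 7 + 5 + 1 + 3 + 1 + 2 + 7 + 1 = 70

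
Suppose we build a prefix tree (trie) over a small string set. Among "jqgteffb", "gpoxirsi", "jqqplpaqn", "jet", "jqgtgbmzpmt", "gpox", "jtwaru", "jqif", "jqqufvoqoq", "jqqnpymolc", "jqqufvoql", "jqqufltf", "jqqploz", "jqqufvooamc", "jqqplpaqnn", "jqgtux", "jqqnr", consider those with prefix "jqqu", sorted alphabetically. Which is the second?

jqqufvooamc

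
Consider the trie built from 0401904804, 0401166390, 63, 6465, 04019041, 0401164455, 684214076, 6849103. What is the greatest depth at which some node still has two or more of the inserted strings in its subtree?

7

The deepest shared node is where two words last agree before diverging.
e.g. "04019041" and "0401904804" share the prefix "0401904" of length 7; no pair shares a longer one.
Longest shared-prefix length: 7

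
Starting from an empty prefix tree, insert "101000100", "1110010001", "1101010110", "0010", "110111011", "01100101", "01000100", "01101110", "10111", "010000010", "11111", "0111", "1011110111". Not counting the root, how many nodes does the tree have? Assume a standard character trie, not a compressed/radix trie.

66

Insert word by word; a character creates a node only if that edge doesn't already exist:
  "101000100" → 9 new (1, 0, 1, 0, 0, 0, 1, 0, 0)
  "1110010001" → prefix "1" already present; 9 new (1, 1, 0, 0, 1, 0, 0, 0, 1)
  "1101010110" → prefix "11" already present; 8 new (0, 1, 0, 1, 0, 1, 1, 0)
  "0010" → 4 new (0, 0, 1, 0)
  "110111011" → prefix "1101" already present; 5 new (1, 1, 0, 1, 1)
  "01100101" → prefix "0" already present; 7 new (1, 1, 0, 0, 1, 0, 1)
  "01000100" → prefix "01" already present; 6 new (0, 0, 0, 1, 0, 0)
  "01101110" → prefix "0110" already present; 4 new (1, 1, 1, 0)
  "10111" → prefix "101" already present; 2 new (1, 1)
  "010000010" → prefix "01000" already present; 4 new (0, 0, 1, 0)
  "11111" → prefix "111" already present; 2 new (1, 1)
  "0111" → prefix "011" already present; 1 new (1)
  "1011110111" → prefix "10111" already present; 5 new (1, 0, 1, 1, 1)
Total nodes = 9 + 9 + 8 + 4 + 5 + 7 + 6 + 4 + 2 + 4 + 2 + 1 + 5 = 66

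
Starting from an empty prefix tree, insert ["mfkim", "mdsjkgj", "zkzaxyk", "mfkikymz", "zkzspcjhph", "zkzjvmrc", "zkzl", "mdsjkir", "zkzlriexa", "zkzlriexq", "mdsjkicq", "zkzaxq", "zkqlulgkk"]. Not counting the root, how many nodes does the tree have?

53

For each word, the new-node count is its length minus the longest prefix already in the trie:
  "mfkim" → 5 new (m, f, k, i, m)
  "mdsjkgj" → prefix "m" already present; 6 new (d, s, j, k, g, j)
  "zkzaxyk" → 7 new (z, k, z, a, x, y, k)
  "mfkikymz" → prefix "mfki" already present; 4 new (k, y, m, z)
  "zkzspcjhph" → prefix "zkz" already present; 7 new (s, p, c, j, h, p, h)
  "zkzjvmrc" → prefix "zkz" already present; 5 new (j, v, m, r, c)
  "zkzl" → prefix "zkz" already present; 1 new (l)
  "mdsjkir" → prefix "mdsjk" already present; 2 new (i, r)
  "zkzlriexa" → prefix "zkzl" already present; 5 new (r, i, e, x, a)
  "zkzlriexq" → prefix "zkzlriex" already present; 1 new (q)
  "mdsjkicq" → prefix "mdsjki" already present; 2 new (c, q)
  "zkzaxq" → prefix "zkzax" already present; 1 new (q)
  "zkqlulgkk" → prefix "zk" already present; 7 new (q, l, u, l, g, k, k)
Total nodes = 5 + 6 + 7 + 4 + 7 + 5 + 1 + 2 + 5 + 1 + 2 + 1 + 7 = 53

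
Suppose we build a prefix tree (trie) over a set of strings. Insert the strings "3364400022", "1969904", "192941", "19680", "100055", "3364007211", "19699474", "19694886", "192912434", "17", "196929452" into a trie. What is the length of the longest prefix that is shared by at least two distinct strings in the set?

Look for the deepest trie node that still has at least two words in its subtree.
"1969904" and "19699474" agree on "19699" (5 characters) before diverging; nothing deeper is shared.
Longest shared-prefix length: 5

5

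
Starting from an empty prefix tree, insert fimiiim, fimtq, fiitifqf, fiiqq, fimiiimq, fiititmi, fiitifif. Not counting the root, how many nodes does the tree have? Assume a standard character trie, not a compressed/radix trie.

23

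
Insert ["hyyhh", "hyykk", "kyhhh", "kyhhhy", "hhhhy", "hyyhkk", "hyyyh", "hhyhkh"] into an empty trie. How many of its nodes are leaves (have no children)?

7

Leaves are exactly the stored words that no other stored word extends.
Those words: "hhhhy", "hhyhkh", "hyyhh", "hyyhkk", "hyykk", "hyyyh", "kyhhhy"
Leaf count: 7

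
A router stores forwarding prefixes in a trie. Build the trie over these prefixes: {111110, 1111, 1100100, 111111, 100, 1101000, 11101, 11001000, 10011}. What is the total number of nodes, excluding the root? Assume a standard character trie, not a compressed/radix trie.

23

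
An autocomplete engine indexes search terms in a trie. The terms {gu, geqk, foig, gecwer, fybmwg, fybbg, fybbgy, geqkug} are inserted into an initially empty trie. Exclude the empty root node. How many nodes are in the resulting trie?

Insert word by word; a character creates a node only if that edge doesn't already exist:
  "gu" → 2 new (g, u)
  "geqk" → prefix "g" already present; 3 new (e, q, k)
  "foig" → 4 new (f, o, i, g)
  "gecwer" → prefix "ge" already present; 4 new (c, w, e, r)
  "fybmwg" → prefix "f" already present; 5 new (y, b, m, w, g)
  "fybbg" → prefix "fyb" already present; 2 new (b, g)
  "fybbgy" → prefix "fybbg" already present; 1 new (y)
  "geqkug" → prefix "geqk" already present; 2 new (u, g)
Total nodes = 2 + 3 + 4 + 4 + 5 + 2 + 1 + 2 = 23

23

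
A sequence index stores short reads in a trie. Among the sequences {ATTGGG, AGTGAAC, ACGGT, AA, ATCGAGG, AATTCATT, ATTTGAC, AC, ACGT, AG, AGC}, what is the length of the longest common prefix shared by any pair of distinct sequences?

3

Equivalently: take the maximum, over all pairs, of their longest common prefix length.
"ACGGT" and "ACGT" agree on "ACG" (3 characters) before diverging; nothing deeper is shared.
Longest shared-prefix length: 3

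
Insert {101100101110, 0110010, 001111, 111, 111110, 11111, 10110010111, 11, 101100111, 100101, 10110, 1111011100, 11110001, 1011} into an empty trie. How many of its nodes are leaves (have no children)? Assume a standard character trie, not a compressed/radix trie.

Leaves are exactly the stored words that no other stored word extends.
Those words: "001111", "0110010", "100101", "101100101110", "101100111", "11110001", "1111011100", "111110"
Leaf count: 8

8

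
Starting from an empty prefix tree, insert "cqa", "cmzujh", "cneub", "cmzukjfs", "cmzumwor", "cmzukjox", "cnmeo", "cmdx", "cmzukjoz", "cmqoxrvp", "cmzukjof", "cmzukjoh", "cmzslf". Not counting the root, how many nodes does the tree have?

Insert word by word; a character creates a node only if that edge doesn't already exist:
  "cqa" → 3 new (c, q, a)
  "cmzujh" → prefix "c" already present; 5 new (m, z, u, j, h)
  "cneub" → prefix "c" already present; 4 new (n, e, u, b)
  "cmzukjfs" → prefix "cmzu" already present; 4 new (k, j, f, s)
  "cmzumwor" → prefix "cmzu" already present; 4 new (m, w, o, r)
  "cmzukjox" → prefix "cmzukj" already present; 2 new (o, x)
  "cnmeo" → prefix "cn" already present; 3 new (m, e, o)
  "cmdx" → prefix "cm" already present; 2 new (d, x)
  "cmzukjoz" → prefix "cmzukjo" already present; 1 new (z)
  "cmqoxrvp" → prefix "cm" already present; 6 new (q, o, x, r, v, p)
  "cmzukjof" → prefix "cmzukjo" already present; 1 new (f)
  "cmzukjoh" → prefix "cmzukjo" already present; 1 new (h)
  "cmzslf" → prefix "cmz" already present; 3 new (s, l, f)
Total nodes = 3 + 5 + 4 + 4 + 4 + 2 + 3 + 2 + 1 + 6 + 1 + 1 + 3 = 39

39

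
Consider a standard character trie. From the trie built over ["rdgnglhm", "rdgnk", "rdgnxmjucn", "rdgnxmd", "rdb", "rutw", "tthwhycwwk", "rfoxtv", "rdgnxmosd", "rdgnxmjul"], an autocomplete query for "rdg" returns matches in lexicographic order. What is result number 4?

Filter for "rdg…" and sort: "rdgnglhm", "rdgnk", "rdgnxmd", "rdgnxmjucn", "rdgnxmjul", "rdgnxmosd"
Position 4: rdgnxmjucn

rdgnxmjucn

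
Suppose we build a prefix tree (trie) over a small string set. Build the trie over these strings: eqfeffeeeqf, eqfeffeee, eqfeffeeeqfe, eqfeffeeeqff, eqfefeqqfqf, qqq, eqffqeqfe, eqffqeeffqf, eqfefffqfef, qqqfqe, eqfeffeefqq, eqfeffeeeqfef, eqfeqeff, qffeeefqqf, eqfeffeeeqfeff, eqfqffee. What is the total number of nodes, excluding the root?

Trace insertions, counting only characters that open a new branch:
  "eqfeffeeeqf" → 11 new (e, q, f, e, f, f, e, e, e, q, f)
  "eqfeffeee" → prefix "eqfeffeee" already present; 0 new (none)
  "eqfeffeeeqfe" → prefix "eqfeffeeeqf" already present; 1 new (e)
  "eqfeffeeeqff" → prefix "eqfeffeeeqf" already present; 1 new (f)
  "eqfefeqqfqf" → prefix "eqfef" already present; 6 new (e, q, q, f, q, f)
  "qqq" → 3 new (q, q, q)
  "eqffqeqfe" → prefix "eqf" already present; 6 new (f, q, e, q, f, e)
  "eqffqeeffqf" → prefix "eqffqe" already present; 5 new (e, f, f, q, f)
  "eqfefffqfef" → prefix "eqfeff" already present; 5 new (f, q, f, e, f)
  "qqqfqe" → prefix "qqq" already present; 3 new (f, q, e)
  "eqfeffeefqq" → prefix "eqfeffee" already present; 3 new (f, q, q)
  "eqfeffeeeqfef" → prefix "eqfeffeeeqfe" already present; 1 new (f)
  "eqfeqeff" → prefix "eqfe" already present; 4 new (q, e, f, f)
  "qffeeefqqf" → prefix "q" already present; 9 new (f, f, e, e, e, f, q, q, f)
  "eqfeffeeeqfeff" → prefix "eqfeffeeeqfef" already present; 1 new (f)
  "eqfqffee" → prefix "eqf" already present; 5 new (q, f, f, e, e)
Total nodes = 11 + 0 + 1 + 1 + 6 + 3 + 6 + 5 + 5 + 3 + 3 + 1 + 4 + 9 + 1 + 5 = 64

64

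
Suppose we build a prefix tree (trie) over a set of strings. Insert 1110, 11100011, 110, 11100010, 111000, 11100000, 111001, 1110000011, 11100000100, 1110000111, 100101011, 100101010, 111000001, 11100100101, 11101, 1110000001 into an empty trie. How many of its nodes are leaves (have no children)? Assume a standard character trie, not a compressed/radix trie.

11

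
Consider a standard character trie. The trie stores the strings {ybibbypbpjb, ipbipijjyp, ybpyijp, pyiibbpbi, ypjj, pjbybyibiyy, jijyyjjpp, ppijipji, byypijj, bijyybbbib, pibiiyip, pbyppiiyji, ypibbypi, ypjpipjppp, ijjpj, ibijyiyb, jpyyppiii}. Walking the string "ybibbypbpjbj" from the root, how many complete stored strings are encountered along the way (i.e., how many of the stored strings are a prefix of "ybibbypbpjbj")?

Check each prefix of "ybibbypbpjbj" against the stored set — each match is an end-marker on the path.
Prefixes of the query that are stored words: "ybibbypbpjb"
Count: 1

1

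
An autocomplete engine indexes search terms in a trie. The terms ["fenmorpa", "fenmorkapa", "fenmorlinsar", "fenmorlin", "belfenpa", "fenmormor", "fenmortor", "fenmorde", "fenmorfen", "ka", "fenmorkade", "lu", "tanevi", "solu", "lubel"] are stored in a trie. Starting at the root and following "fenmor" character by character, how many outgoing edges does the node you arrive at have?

7

The children of the "fenmor" node are the distinct next characters among strings starting with "fenmor".
Characters that immediately follow "fenmor" among the stored strings: {d, f, k, l, m, p, t}.
That node has 7 child edges.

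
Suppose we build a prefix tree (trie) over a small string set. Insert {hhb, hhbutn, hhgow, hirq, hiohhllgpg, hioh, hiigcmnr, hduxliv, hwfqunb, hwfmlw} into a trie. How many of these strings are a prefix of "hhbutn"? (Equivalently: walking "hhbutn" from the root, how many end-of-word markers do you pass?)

Check each prefix of "hhbutn" against the stored set — each match is an end-marker on the path.
Prefixes of the query that are stored words: "hhb", "hhbutn"
Count: 2

2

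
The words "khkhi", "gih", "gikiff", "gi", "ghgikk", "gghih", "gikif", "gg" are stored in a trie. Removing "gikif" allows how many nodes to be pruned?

After clearing the end-marker at "gikif", prune upward until reaching a node still needed by another word.
Every node on "gikif" is still needed (e.g. by "gikiff"), so nothing is freed.
Nodes removed: 0

0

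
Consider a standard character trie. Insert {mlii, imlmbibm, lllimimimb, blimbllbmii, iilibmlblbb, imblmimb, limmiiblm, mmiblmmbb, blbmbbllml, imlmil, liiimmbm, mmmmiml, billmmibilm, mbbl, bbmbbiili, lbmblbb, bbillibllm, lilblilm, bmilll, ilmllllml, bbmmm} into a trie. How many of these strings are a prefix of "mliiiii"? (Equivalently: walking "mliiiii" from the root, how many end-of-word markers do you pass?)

Check each prefix of "mliiiii" against the stored set — each match is an end-marker on the path.
Prefixes of the query that are stored words: "mlii"
Count: 1

1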